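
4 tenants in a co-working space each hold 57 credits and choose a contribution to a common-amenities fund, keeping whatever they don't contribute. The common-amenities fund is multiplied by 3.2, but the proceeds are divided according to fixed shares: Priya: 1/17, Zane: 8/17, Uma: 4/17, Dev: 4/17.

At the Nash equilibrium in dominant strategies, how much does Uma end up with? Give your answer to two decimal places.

99.92 credits

A player with share s gets back 3.2·s per unit contributed, so full contribution is dominant for anyone with s > 1/3.2 = 0.3125 and zero contribution is dominant for anyone below.
Only Zane (8/17) clears that bar, contributing 57; the remaining 3 contribute 0. Total contributed: 57.
Uma keeps 57 and receives 3.2 × 57 × 4/17 = 42.92 from the common-amenities fund, for a payoff of 99.92.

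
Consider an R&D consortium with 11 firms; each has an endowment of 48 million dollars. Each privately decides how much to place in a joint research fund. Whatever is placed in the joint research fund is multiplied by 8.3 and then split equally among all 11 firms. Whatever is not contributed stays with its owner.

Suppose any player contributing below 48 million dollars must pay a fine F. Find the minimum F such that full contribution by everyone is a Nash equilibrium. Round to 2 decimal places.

11.78 million dollars

Given the others contribute fully, the best deviation is to contribute 0 (any partial contribution still incurs the fine and gives up units whose private return 0.7545 is below 1).
Deviating from 48 to 0 saves 48 million dollars but forfeits the deviator's share of the drop in the joint research fund: 8.3/11 × 48 = 36.22.
So the deviation gain is 48 − 36.22 = 11.78, and the fine must be at least 11.78 million dollars to wipe it out.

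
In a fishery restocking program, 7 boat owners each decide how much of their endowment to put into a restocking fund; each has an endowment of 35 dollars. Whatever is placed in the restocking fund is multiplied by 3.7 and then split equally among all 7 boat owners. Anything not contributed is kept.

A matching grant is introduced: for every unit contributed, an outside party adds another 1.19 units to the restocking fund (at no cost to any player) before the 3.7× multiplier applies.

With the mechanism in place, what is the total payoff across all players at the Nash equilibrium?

With the mechanism, a contributed unit returns 3.7 × 2.19 / 7 = 1.1576 per unit of net cost to the contributor — now above 1 — so contributing fully is weakly dominant for every player.
So the Nash equilibrium is full contribution by all 7; the group earns 3.7 × 2.19 × 245 = 1985.24.

1985.24 dollars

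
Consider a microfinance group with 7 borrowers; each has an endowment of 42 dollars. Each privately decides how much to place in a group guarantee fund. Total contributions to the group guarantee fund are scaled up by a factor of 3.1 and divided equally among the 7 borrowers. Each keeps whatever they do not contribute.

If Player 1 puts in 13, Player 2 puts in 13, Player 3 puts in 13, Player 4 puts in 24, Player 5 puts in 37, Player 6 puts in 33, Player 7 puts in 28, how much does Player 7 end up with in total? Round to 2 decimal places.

Total contributed: 13 + 13 + 13 + 24 + 37 + 33 + 28 = 161.
Each receives 3.1 × 161 / 7 = 71.30 from the group guarantee fund.
Player 7 keeps 42 − 28 = 14, so Player 7's payoff is 14 + 71.30 = 85.30.

85.30 dollars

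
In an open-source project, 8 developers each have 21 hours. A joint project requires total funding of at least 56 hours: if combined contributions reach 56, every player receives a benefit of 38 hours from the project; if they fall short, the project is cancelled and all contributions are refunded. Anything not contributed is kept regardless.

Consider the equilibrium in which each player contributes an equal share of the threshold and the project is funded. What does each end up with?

Equal share of the threshold: 56/8 = 7.
At this profile no one gains by cutting their contribution: any cut drops the total below 56, the project is cancelled, contributions are refunded, and the deviator ends with 21, which is less than 21 − 7 + 38 = 52. Contributing more than 7 just wastes the excess. So contributing exactly 7 is a best response.
Each player's payoff: 21 − 7 + 38 = 52.

52 hours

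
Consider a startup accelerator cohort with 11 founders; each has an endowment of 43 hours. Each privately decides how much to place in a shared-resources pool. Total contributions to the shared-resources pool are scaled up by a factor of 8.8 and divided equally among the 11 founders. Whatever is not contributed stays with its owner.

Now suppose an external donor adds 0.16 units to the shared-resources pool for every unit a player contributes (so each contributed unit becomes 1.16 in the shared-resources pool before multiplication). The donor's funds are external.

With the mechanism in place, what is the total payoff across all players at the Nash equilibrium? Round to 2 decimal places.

The effective private return is 8.8 × 1.16 / 11 = 0.9280, which is still under 1, so the mechanism doesn't change anyone's dominant strategy: zero contribution.
Everyone keeps their endowment and the group total is 11 × 43 = 473.

473.00 hours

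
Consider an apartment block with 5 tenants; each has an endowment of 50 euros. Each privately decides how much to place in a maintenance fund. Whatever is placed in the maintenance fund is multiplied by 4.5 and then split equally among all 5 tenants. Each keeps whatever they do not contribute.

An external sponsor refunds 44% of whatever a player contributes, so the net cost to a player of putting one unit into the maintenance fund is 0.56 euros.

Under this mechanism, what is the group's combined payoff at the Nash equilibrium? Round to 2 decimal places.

With the mechanism, a contributed unit returns (4.5/5) / 0.56 = 1.6071 per unit of net cost to the contributor — now above 1 — so contributing fully is weakly dominant for every player.
At the Nash equilibrium everyone contributes 50. Group total payoff = 5 × (50 × 0.44 + 4.5 × 50) = 1235.00.

1235.00 euros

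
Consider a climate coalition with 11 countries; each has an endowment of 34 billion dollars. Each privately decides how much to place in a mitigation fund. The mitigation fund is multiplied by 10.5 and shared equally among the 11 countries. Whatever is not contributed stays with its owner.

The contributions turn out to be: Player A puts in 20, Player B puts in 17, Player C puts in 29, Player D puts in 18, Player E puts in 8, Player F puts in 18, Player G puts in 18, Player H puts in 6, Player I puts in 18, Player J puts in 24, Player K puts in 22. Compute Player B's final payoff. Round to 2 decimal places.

206.00 billion dollars

Total contributed: 20 + 17 + 29 + 18 + 8 + 18 + 18 + 6 + 18 + 24 + 22 = 198.
Each receives 10.5 × 198 / 11 = 189.00 from the mitigation fund.
Player B keeps 34 − 17 = 17, so Player B's payoff is 17 + 189.00 = 206.00.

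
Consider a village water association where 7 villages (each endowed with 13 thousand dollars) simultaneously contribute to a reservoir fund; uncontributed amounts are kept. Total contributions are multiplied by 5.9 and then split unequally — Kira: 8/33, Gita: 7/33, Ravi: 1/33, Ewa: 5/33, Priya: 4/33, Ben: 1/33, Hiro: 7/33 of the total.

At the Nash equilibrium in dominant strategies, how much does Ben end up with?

For player j, contributing a unit is worthwhile iff 5.9 × (j's share) ≥ 1, i.e. iff j's share is at least 0.1695.
Kira, Gita and Hiro clear that bar, contributing 13 each; the remaining 4 contribute 0. Total contributed: 39.
Ben keeps 13 and receives 5.9 × 39 × 1/33 = 6.97 from the reservoir fund, for a payoff of 19.97.

19.97 thousand dollars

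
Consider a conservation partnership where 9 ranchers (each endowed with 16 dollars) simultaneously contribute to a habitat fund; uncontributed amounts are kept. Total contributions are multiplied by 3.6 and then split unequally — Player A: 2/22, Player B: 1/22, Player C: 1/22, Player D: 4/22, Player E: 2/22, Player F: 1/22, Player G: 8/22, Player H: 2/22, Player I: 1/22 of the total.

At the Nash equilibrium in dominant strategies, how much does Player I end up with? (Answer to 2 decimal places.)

18.62 dollars

A player with share s gets back 3.6·s per unit contributed, so full contribution is dominant for anyone with s > 1/3.6 = 0.2778 and zero contribution is dominant for anyone below.
The only share above 0.2778 is Player G's 8/22, contributing 16; the remaining 8 contribute 0. Total contributed: 16.
Player I keeps 16 and receives 3.6 × 16 × 1/22 = 2.62 from the habitat fund, for a payoff of 18.62.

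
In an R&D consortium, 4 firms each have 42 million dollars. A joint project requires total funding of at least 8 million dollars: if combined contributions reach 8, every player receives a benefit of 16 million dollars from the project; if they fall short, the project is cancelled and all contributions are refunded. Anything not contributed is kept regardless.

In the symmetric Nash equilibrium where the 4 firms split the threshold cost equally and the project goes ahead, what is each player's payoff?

Equal share of the threshold: 8/4 = 2.
At this profile no one gains by cutting their contribution: any cut drops the total below 8, the project is cancelled, contributions are refunded, and the deviator ends with 42, which is less than 42 − 2 + 16 = 56. Contributing more than 2 just wastes the excess. So contributing exactly 2 is a best response.
Each player's payoff: 42 − 2 + 16 = 56.

56 million dollars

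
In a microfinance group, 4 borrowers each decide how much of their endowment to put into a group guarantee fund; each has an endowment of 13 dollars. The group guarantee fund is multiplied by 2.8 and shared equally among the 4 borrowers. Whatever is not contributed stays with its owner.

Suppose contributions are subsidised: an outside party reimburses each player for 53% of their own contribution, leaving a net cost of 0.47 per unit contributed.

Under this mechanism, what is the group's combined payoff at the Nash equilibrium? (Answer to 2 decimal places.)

173.16 dollars

With the mechanism, a contributed unit returns (2.8/4) / 0.47 = 1.4894 per unit of net cost to the contributor — now above 1 — so contributing fully is weakly dominant for every player.
At the Nash equilibrium everyone contributes 13. Group total payoff = 4 × (13 × 0.53 + 2.8 × 13) = 173.16.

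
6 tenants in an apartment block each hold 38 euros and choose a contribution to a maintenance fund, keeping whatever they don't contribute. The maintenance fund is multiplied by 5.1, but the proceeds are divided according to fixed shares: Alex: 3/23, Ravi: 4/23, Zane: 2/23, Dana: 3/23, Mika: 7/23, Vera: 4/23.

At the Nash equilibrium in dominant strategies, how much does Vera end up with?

A player with share s gets back 5.1·s per unit contributed, so full contribution is dominant for anyone with s > 1/5.1 = 0.1961 and zero contribution is dominant for anyone below.
Only Mika (7/23) clears that bar, contributing 38; the remaining 5 contribute 0. Total contributed: 38.
Vera keeps 38 and receives 5.1 × 38 × 4/23 = 33.70 from the maintenance fund, for a payoff of 71.70.

71.70 euros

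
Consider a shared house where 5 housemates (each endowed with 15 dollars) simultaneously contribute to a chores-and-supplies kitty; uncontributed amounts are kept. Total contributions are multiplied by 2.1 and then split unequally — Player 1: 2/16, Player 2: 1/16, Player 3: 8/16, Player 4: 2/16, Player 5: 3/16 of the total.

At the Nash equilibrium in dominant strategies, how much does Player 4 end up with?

18.94 dollars

For player j, contributing a unit is worthwhile iff 2.1 × (j's share) ≥ 1, i.e. iff j's share is at least 0.4762.
Only Player 3 (8/16) clears that bar, contributing 15; the remaining 4 contribute 0. Total contributed: 15.
Player 4 keeps 15 and receives 2.1 × 15 × 2/16 = 3.94 from the chores-and-supplies kitty, for a payoff of 18.94.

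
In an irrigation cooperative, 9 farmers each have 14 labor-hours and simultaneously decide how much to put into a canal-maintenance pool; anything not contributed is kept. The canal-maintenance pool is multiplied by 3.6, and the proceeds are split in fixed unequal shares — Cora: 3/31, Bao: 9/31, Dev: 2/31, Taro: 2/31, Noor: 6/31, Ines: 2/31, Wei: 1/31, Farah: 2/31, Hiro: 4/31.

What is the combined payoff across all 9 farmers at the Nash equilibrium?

162.40 labor-hours

Each unit j contributes comes back to j as 3.6 × (j's share), so j prefers to contribute only if that share exceeds 1/3.6 = 0.2778; otherwise keeping the unit dominates.
Bao alone (share 9/31) is above the threshold, contributing 14; the remaining 8 contribute 0. Total contributed: 14.
The canal-maintenance pool pays out 3.6 × 14 = 50.40 in total (split across the unequal shares, but the aggregate is all that matters for the group sum).
The 8 free-riders keep 14 each, adding 112. Group total = 112 + 50.40 = 162.40.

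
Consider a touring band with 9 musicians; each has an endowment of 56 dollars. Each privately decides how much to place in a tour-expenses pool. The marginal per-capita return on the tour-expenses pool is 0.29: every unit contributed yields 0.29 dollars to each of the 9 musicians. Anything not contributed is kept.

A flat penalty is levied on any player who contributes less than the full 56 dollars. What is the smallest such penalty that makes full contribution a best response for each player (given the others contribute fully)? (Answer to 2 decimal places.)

39.76 dollars

Given the others contribute fully, the best deviation is to contribute 0 (any partial contribution still incurs the fine and gives up units whose private return 0.29 is below 1).
Deviating from 56 to 0 saves 56 dollars but forfeits the deviator's share of the drop in the tour-expenses pool: 0.29 × 56 = 16.24.
So the deviation gain is 56 − 16.24 = 39.76, and the fine must be at least 39.76 dollars to wipe it out.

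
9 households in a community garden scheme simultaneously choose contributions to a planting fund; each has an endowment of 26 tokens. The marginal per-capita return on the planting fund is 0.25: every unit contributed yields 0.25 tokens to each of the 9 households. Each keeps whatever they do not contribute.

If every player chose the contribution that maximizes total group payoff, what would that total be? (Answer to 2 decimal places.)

526.50 tokens

Each contributed unit returns 2.250 to the group as a whole (0.25 to each of 9 players), which exceeds 1, so the social optimum is full contribution: group total = 2.250 × 234 = 526.50.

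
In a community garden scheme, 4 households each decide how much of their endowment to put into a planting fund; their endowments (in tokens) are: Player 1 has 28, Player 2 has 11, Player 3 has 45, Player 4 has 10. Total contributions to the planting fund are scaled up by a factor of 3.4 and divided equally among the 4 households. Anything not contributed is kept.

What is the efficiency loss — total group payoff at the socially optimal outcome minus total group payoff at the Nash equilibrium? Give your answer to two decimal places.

The private return per contributed unit is 3.4/4 = 0.8500 < 1 for every player regardless of endowment, so the Nash equilibrium is zero contribution and the group total is Σ E_j = 28 + 11 + 45 + 10 = 94.
Each contributed unit returns 3.400 to the group, so the social optimum is full contribution by everyone: group total = 3.400 × 94 = 319.60.
Efficiency loss = (3.400 − 1) × 94 = 225.60.

225.60 tokens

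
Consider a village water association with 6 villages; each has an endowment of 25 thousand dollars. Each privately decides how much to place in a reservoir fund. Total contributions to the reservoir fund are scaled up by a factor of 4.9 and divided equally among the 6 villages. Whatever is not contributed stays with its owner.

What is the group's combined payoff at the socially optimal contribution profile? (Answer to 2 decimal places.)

735.00 thousand dollars

Each contributed unit returns 4.900 to the group as a whole (0.8167 to each of 6 players), which exceeds 1, so the social optimum is full contribution: group total = 4.900 × 150 = 735.00.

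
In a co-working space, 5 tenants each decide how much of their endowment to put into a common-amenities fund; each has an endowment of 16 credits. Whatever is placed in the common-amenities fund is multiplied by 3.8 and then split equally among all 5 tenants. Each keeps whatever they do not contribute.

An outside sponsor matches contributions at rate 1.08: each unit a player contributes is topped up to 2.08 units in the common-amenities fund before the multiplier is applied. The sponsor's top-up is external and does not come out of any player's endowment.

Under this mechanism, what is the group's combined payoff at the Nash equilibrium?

632.32 credits

With the mechanism, a contributed unit returns 3.8 × 2.08 / 5 = 1.5808 per unit of net cost to the contributor — now above 1 — so contributing fully is weakly dominant for every player.
So the Nash equilibrium is full contribution by all 5; the group earns 3.8 × 2.08 × 80 = 632.32.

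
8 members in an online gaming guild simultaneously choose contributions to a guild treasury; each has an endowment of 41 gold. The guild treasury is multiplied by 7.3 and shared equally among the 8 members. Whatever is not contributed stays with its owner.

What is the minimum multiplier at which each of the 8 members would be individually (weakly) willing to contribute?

8

A contributed unit returns (multiplier)/8 to its contributor.
This reaches 1 exactly when the multiplier is 8.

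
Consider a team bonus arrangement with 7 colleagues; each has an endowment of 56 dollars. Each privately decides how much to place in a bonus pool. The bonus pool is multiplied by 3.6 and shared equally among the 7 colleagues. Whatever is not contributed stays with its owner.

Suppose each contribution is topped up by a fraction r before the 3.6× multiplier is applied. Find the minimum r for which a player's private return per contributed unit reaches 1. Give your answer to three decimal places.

0.944

With matching at rate r, one contributed unit becomes (1 + r) in the bonus pool and returns 3.6 × (1 + r) / 7 to the contributor.
Setting this equal to 1: 1 + r = 7/3.6 = 1.9444.
So the minimum matching rate is r = 1.9444 − 1 = 0.944.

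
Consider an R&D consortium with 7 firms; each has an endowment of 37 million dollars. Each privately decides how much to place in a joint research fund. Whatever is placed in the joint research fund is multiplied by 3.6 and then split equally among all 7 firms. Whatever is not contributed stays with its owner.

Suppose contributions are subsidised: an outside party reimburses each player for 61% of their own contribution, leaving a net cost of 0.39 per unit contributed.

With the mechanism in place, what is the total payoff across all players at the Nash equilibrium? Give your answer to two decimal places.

The effective private return per unit is now (3.6/7) / 0.39 = 1.3187 > 1, so every player's dominant strategy flips to full contribution.
So the Nash equilibrium is full contribution by all 7; the group earns 7 × (37 × 0.61 + 3.6 × 37) = 1090.39.

1090.39 million dollars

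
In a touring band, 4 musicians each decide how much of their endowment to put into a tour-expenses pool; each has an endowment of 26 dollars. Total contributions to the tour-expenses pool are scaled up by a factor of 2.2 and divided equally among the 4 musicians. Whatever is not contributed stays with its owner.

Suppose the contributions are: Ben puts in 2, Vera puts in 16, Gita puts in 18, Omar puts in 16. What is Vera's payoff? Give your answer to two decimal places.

38.60 dollars

Total contributed: 2 + 16 + 18 + 16 = 52.
Each receives 2.2 × 52 / 4 = 28.60 from the tour-expenses pool.
Vera keeps 26 − 16 = 10, so Vera's payoff is 10 + 28.60 = 38.60.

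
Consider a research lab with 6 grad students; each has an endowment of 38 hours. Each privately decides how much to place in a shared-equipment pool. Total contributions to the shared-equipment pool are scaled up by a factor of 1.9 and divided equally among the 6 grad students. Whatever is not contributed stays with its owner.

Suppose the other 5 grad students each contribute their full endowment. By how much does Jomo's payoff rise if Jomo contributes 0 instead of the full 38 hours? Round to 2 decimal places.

25.97 hours

Switching from a contribution of 38 to 0 lets Jomo keep an extra 38 hours, but lowers the shared-equipment pool by 38, which costs Jomo their own share of that drop: 1.9/6 × 38 = 12.03.
Net gain = 38 − 12.03 = 25.97. The private return per contributed unit (0.3167) is below 1, so free-riding is indeed the best response regardless of what the others do.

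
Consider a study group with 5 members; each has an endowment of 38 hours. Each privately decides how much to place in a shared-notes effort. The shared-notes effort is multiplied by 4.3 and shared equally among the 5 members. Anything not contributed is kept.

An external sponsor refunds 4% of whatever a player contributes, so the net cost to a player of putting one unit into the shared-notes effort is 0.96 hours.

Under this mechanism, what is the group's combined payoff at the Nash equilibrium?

190.00 hours

The effective private return is (4.3/5) / 0.96 = 0.8958, which is still under 1, so the mechanism doesn't change anyone's dominant strategy: zero contribution.
At the Nash equilibrium no one contributes; group total payoff = 5 × 38 = 190.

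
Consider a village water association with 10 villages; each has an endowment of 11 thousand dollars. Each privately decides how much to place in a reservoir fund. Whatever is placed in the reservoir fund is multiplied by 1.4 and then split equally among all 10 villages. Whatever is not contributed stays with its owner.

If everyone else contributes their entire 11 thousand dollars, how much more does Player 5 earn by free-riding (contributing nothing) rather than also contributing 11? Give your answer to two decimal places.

Switching from a contribution of 11 to 0 lets Player 5 keep an extra 11 thousand dollars, but lowers the reservoir fund by 11, which costs Player 5 their own share of that drop: 1.4/10 × 11 = 1.54.
Net gain = 11 − 1.54 = 9.46. The private return per contributed unit (0.1400) is below 1, so free-riding is indeed the best response regardless of what the others do.

9.46 thousand dollars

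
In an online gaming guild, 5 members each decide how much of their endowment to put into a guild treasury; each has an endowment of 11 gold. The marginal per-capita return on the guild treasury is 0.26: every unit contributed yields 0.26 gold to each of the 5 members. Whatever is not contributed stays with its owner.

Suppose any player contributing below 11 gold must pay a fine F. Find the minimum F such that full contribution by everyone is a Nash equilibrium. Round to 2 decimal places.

8.14 gold

Given the others contribute fully, the best deviation is to contribute 0 (any partial contribution still incurs the fine and gives up units whose private return 0.26 is below 1).
Deviating from 11 to 0 saves 11 gold but forfeits the deviator's share of the drop in the guild treasury: 0.26 × 11 = 2.86.
So the deviation gain is 11 − 2.86 = 8.14, and the fine must be at least 8.14 gold to wipe it out.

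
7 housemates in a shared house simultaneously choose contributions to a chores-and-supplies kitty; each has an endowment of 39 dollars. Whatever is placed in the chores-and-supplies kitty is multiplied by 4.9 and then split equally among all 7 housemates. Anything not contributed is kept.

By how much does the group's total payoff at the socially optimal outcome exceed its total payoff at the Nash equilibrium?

1064.70 dollars

Each contributed unit returns 4.9/7 = 0.7000 to its contributor — below 1 — so contributing 0 is dominant for every player. At the Nash equilibrium everyone keeps their 39, and the group total is 7 × 39 = 273.
Each contributed unit returns 4.900 to the group as a whole (0.7000 to each of 7 players), which exceeds 1, so the social optimum is full contribution: group total = 4.900 × 273 = 1337.70.
Efficiency loss = 1337.70 − 273 = 1064.70.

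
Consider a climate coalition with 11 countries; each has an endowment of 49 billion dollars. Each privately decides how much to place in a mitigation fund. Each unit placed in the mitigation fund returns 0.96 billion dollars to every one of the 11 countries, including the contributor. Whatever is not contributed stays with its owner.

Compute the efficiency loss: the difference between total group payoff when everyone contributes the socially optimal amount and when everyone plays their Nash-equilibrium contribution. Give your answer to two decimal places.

5152.84 billion dollars

The private return per contributed unit is 0.96 < 1, so contributing 0 is dominant for every player. At the Nash equilibrium everyone keeps their 49, and the group total is 11 × 49 = 539.
Each contributed unit returns 10.560 to the group as a whole (0.96 to each of 11 players), which exceeds 1, so the social optimum is full contribution: group total = 10.560 × 539 = 5691.84.
Efficiency loss = 5691.84 − 539 = 5152.84.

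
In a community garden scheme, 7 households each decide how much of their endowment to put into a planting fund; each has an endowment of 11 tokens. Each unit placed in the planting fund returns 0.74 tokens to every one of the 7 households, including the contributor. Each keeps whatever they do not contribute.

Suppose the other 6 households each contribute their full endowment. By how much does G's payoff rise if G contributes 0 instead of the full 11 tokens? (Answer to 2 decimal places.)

2.86 tokens

Switching from a contribution of 11 to 0 lets G keep an extra 11 tokens, but lowers the planting fund by 11, which costs G their own share of that drop: 0.74 × 11 = 8.14.
Net gain = 11 − 8.14 = 2.86. The private return per contributed unit (0.74) is below 1, so free-riding is indeed the best response regardless of what the others do.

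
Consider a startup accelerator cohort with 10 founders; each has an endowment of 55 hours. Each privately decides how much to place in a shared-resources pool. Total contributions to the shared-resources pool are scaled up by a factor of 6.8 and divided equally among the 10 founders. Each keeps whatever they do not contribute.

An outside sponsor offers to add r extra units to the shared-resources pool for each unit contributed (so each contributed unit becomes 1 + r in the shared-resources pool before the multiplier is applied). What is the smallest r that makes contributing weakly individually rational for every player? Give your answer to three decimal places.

With matching at rate r, one contributed unit becomes (1 + r) in the shared-resources pool and returns 6.8 × (1 + r) / 10 to the contributor.
Setting this equal to 1: 1 + r = 10/6.8 = 1.4706.
So the minimum matching rate is r = 1.4706 − 1 = 0.471.

0.471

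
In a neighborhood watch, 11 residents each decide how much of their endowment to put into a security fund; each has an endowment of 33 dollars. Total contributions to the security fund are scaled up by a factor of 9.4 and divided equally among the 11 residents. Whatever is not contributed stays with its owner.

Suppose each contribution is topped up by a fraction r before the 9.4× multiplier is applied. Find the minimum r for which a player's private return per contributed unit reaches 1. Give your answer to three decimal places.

With matching at rate r, one contributed unit becomes (1 + r) in the security fund and returns 9.4 × (1 + r) / 11 to the contributor.
Setting this equal to 1: 1 + r = 11/9.4 = 1.1702.
So the minimum matching rate is r = 1.1702 − 1 = 0.170.

0.170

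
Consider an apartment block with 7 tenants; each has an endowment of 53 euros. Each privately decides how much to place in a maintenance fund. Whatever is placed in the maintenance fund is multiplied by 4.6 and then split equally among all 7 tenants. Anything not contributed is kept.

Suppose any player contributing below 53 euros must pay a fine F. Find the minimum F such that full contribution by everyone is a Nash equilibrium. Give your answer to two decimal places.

Given the others contribute fully, the best deviation is to contribute 0 (any partial contribution still incurs the fine and gives up units whose private return 0.6571 is below 1).
Deviating from 53 to 0 saves 53 euros but forfeits the deviator's share of the drop in the maintenance fund: 4.6/7 × 53 = 34.83.
So the deviation gain is 53 − 34.83 = 18.17, and the fine must be at least 18.17 euros to wipe it out.

18.17 euros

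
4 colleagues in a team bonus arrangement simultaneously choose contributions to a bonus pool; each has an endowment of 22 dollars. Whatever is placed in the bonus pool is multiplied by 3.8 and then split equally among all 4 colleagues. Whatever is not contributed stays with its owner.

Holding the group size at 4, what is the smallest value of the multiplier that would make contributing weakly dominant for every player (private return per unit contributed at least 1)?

4

A contributed unit returns (multiplier)/4 to its contributor.
This reaches 1 exactly when the multiplier is 4.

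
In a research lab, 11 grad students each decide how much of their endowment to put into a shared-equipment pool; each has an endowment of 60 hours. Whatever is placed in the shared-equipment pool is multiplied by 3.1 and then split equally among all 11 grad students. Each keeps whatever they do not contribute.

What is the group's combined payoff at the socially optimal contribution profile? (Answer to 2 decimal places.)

2046.00 hours

Each contributed unit returns 3.100 to the group as a whole (0.2818 to each of 11 players), which exceeds 1, so the social optimum is full contribution: group total = 3.100 × 660 = 2046.00.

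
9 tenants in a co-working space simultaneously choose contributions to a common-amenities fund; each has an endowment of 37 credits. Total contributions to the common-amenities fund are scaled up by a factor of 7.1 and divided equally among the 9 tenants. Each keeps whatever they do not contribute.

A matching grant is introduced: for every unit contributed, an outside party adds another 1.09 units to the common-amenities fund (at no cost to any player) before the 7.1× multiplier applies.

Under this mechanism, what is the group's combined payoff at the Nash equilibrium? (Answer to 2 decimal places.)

4941.39 credits

The effective private return per unit is now 7.1 × 2.09 / 9 = 1.6488 > 1, so every player's dominant strategy flips to full contribution.
So the Nash equilibrium is full contribution by all 9; the group earns 7.1 × 2.09 × 333 = 4941.39.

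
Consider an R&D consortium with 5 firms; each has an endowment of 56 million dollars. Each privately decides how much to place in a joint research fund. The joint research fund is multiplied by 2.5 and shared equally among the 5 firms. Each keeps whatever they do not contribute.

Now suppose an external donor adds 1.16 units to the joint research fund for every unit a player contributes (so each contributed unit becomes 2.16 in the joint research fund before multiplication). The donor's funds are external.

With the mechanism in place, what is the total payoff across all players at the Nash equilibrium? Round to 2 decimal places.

Under the mechanism each unit contributed yields 2.5 × 2.16 / 5 = 1.0800 back to its contributor per unit of net cost, which exceeds 1, making full contribution the dominant choice for everyone.
So the Nash equilibrium is full contribution by all 5; the group earns 2.5 × 2.16 × 280 = 1512.00.

1512.00 million dollars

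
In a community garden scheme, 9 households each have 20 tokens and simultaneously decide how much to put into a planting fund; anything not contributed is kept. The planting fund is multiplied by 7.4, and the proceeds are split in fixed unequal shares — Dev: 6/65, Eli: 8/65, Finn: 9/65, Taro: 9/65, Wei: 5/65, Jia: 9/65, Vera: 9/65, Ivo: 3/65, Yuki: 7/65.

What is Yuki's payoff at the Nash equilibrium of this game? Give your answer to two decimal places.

83.75 tokens

Each unit j contributes comes back to j as 7.4 × (j's share), so j prefers to contribute only if that share exceeds 1/7.4 = 0.1351; otherwise keeping the unit dominates.
The shares above 0.1351 belong to Finn, Taro, Jia and Vera, contributing 20 each; the remaining 5 contribute 0. Total contributed: 80.
Yuki keeps 20 and receives 7.4 × 80 × 7/65 = 63.75 from the planting fund, for a payoff of 83.75.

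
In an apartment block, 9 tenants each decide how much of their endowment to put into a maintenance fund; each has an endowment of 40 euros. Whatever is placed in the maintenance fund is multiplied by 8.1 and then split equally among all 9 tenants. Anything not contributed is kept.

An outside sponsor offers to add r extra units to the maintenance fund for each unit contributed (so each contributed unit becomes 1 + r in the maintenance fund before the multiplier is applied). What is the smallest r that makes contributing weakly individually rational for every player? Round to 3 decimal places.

With matching at rate r, one contributed unit becomes (1 + r) in the maintenance fund and returns 8.1 × (1 + r) / 9 to the contributor.
Setting this equal to 1: 1 + r = 9/8.1 = 1.1111.
So the minimum matching rate is r = 1.1111 − 1 = 0.111.

0.111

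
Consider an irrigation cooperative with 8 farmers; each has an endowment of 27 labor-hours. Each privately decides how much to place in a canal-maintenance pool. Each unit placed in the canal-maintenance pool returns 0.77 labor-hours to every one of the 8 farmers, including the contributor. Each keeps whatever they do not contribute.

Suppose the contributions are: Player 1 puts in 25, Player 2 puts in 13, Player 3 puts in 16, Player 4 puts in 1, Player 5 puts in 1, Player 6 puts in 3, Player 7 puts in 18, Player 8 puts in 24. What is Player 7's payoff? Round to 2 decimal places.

Total contributed: 25 + 13 + 16 + 1 + 1 + 3 + 18 + 24 = 101.
Each receives 0.77 × 101 = 77.77 from the canal-maintenance pool.
Player 7 keeps 27 − 18 = 9, so Player 7's payoff is 9 + 77.77 = 86.77.

86.77 labor-hours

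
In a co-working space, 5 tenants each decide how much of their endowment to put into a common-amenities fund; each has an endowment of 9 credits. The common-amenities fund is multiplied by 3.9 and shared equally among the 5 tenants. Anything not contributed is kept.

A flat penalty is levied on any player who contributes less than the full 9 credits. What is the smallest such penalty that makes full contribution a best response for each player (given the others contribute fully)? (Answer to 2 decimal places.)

Given the others contribute fully, the best deviation is to contribute 0 (any partial contribution still incurs the fine and gives up units whose private return 0.7800 is below 1).
Deviating from 9 to 0 saves 9 credits but forfeits the deviator's share of the drop in the common-amenities fund: 3.9/5 × 9 = 7.02.
So the deviation gain is 9 − 7.02 = 1.98, and the fine must be at least 1.98 credits to wipe it out.

1.98 credits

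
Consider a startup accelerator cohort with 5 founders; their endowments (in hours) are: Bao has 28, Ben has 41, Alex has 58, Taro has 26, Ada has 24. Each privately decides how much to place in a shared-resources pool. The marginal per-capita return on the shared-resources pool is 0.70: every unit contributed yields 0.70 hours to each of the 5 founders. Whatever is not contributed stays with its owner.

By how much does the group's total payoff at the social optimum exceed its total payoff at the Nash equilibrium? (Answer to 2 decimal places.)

The private return per contributed unit is 0.70 < 1 for everyone, so the Nash equilibrium is zero contribution and the group total is Σ E_j = 28 + 41 + 58 + 26 + 24 = 177.
Each contributed unit returns 3.500 to the group, so the social optimum is full contribution by everyone: group total = 3.500 × 177 = 619.50.
Efficiency loss = (3.500 − 1) × 177 = 442.50.

442.50 hours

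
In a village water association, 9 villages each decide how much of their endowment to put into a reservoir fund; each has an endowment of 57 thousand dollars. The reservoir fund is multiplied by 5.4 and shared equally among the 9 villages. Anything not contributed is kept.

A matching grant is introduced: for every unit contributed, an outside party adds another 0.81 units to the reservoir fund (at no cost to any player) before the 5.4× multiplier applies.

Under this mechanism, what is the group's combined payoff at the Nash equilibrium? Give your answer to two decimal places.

The effective private return per unit is now 5.4 × 1.81 / 9 = 1.0860 > 1, so every player's dominant strategy flips to full contribution.
At the Nash equilibrium everyone contributes 57. Group total payoff = 5.4 × 1.81 × 513 = 5014.06.

5014.06 thousand dollars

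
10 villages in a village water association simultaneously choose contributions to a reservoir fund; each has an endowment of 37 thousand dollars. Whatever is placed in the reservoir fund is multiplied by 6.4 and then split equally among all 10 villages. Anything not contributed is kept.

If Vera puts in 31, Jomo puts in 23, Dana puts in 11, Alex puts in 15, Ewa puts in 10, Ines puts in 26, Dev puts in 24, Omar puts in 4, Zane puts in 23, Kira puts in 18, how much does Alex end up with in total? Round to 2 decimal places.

140.40 thousand dollars

Total contributed: 31 + 23 + 11 + 15 + 10 + 26 + 24 + 4 + 23 + 18 = 185.
Each receives 6.4 × 185 / 10 = 118.40 from the reservoir fund.
Alex keeps 37 − 15 = 22, so Alex's payoff is 22 + 118.40 = 140.40.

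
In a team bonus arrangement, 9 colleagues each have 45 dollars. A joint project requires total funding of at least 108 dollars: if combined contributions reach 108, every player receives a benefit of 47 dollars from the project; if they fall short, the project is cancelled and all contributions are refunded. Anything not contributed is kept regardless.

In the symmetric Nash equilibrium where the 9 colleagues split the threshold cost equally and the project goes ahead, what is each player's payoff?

80 dollars

Equal share of the threshold: 108/9 = 12.
At this profile no one gains by cutting their contribution: any cut drops the total below 108, the project is cancelled, contributions are refunded, and the deviator ends with 45, which is less than 45 − 12 + 47 = 80. Contributing more than 12 just wastes the excess. So contributing exactly 12 is a best response.
Each player's payoff: 45 − 12 + 47 = 80.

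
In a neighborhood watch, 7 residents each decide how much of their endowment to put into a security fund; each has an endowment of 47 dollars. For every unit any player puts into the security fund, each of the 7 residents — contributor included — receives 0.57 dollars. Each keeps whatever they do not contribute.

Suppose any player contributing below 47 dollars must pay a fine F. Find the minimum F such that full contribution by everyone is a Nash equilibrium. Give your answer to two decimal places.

20.21 dollars

Given the others contribute fully, the best deviation is to contribute 0 (any partial contribution still incurs the fine and gives up units whose private return 0.57 is below 1).
Deviating from 47 to 0 saves 47 dollars but forfeits the deviator's share of the drop in the security fund: 0.57 × 47 = 26.79.
So the deviation gain is 47 − 26.79 = 20.21, and the fine must be at least 20.21 dollars to wipe it out.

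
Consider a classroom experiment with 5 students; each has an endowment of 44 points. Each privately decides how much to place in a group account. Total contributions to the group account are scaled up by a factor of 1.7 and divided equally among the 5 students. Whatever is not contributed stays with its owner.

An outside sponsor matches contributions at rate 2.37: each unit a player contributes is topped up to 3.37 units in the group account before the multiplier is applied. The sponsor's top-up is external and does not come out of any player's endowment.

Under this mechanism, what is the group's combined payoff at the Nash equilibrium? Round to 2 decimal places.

1260.38 points

Under the mechanism each unit contributed yields 1.7 × 3.37 / 5 = 1.1458 back to its contributor per unit of net cost, which exceeds 1, making full contribution the dominant choice for everyone.
So the Nash equilibrium is full contribution by all 5; the group earns 1.7 × 3.37 × 220 = 1260.38.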